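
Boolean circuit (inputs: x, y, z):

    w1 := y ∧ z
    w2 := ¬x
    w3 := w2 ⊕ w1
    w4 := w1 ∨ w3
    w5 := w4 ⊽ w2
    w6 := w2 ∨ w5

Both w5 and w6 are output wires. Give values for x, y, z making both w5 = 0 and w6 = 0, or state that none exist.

x=1 y=1 z=1

Check with x=1 y=1 z=1:
w1 = y ∧ z = 1 ∧ 1 = 1
w2 = ¬x = ¬1 = 0
w3 = w2 ⊕ w1 = 0 ⊕ 1 = 1
w4 = w1 ∨ w3 = 1 ∨ 1 = 1
w5 = w4 ⊽ w2 = 1 ⊽ 0 = 0
w6 = w2 ∨ w5 = 0 ∨ 0 = 0
So w5 = 0 and w6 = 0.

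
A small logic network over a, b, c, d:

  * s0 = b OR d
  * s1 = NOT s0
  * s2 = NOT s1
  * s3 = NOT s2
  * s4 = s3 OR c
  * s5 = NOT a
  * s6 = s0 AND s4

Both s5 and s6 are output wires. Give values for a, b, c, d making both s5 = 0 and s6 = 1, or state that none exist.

Check with a=1, b=1, c=1, d=1:
s0 = b OR d = 1 OR 1 = 1
s1 = NOT s0 = NOT 1 = 0
s2 = NOT s1 = NOT 0 = 1
s3 = NOT s2 = NOT 1 = 0
s4 = s3 OR c = 0 OR 1 = 1
s5 = NOT a = NOT 1 = 0
s6 = s0 AND s4 = 1 AND 1 = 1
So s5 = 0 and s6 = 1.

a=1, b=1, c=1, d=1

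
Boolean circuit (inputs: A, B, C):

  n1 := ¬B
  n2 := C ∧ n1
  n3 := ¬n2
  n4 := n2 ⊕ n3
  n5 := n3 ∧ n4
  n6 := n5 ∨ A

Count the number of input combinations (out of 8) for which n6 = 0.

n6 = n5 ∨ A must be 0, so both n5 = 0 and A = 0.
Satisfying assignments:
  A=0, B=0, C=1

1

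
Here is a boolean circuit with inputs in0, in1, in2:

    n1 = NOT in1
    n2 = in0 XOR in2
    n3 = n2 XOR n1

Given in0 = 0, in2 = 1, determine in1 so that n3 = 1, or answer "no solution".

in1=1

Check with in0 = 0, in2 = 1 and in1=1:
n1 = NOT in1 = NOT 1 = 0
n2 = in0 XOR in2 = 0 XOR 1 = 1
n3 = n2 XOR n1 = 1 XOR 0 = 1
So n3 = 1.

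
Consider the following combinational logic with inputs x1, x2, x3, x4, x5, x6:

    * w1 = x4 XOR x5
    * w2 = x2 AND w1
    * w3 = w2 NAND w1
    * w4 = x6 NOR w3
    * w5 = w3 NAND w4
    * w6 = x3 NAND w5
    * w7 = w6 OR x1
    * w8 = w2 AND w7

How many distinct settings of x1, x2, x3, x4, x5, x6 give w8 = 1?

w8 = w2 AND w7 must be 1, so both w2 = 1 and w7 = 1.
Enumerating the 64 input combinations, 12 give w8 = 1 and 52 give w8 = 0.

12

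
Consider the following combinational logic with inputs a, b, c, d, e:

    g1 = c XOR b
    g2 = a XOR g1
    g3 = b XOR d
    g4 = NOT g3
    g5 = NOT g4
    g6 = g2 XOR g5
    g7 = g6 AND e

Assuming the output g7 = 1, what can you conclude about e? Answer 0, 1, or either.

g7 = g6 AND e must be 1, so both g6 = 1 and e = 1.
g6 = g2 XOR g5 must be 1, so g2 and g5 differ.
Every assignment with g7 = 1 has e = 1; there are 8 such assignment(s).

1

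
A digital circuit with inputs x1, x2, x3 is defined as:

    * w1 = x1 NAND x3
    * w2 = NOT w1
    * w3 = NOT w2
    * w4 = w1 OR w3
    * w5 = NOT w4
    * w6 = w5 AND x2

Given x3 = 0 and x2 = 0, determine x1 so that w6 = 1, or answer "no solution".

no solution exists

With x3 = 0 and x2 = 0 fixed, none of the 2 settings of x1 give w6 = 1.
For example, with x1=1:
w1 = x1 NAND x3 = 1 NAND 0 = 1
w2 = NOT w1 = NOT 1 = 0
w3 = NOT w2 = NOT 0 = 1
w4 = w1 OR w3 = 1 OR 1 = 1
w5 = NOT w4 = NOT 1 = 0
w6 = w5 AND x2 = 0 AND 0 = 0
giving w6 = 0 ≠ 1.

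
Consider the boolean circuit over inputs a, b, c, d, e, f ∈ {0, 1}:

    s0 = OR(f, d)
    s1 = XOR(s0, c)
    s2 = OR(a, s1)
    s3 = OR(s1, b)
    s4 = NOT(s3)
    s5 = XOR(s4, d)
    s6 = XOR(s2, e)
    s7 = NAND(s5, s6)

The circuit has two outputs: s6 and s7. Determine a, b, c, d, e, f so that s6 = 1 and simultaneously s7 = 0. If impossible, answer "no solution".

a=0, b=0, c=0, d=1, e=0, f=0

Check with a=0, b=0, c=0, d=1, e=0, f=0:
s0 = OR(f, d) = OR(0, 1) = 1
s1 = XOR(s0, c) = XOR(1, 0) = 1
s2 = OR(a, s1) = OR(0, 1) = 1
s3 = OR(s1, b) = OR(1, 0) = 1
s4 = NOT(s3) = NOT 1 = 0
s5 = XOR(s4, d) = XOR(0, 1) = 1
s6 = XOR(s2, e) = XOR(1, 0) = 1
s7 = NAND(s5, s6) = NAND(1, 1) = 0
So s6 = 1 and s7 = 0.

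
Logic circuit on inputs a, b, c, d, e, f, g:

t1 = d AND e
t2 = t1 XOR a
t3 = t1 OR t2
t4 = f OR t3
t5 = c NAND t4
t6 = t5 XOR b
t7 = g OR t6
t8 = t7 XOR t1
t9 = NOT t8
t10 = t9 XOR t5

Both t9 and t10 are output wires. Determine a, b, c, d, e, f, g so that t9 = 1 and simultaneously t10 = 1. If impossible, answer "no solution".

Check with a=1, b=0, c=1, d=1, e=1, f=0, g=1:
t1 = d AND e = 1 AND 1 = 1
t2 = t1 XOR a = 1 XOR 1 = 0
t3 = t1 OR t2 = 1 OR 0 = 1
t4 = f OR t3 = 0 OR 1 = 1
t5 = c NAND t4 = 1 NAND 1 = 0
t6 = t5 XOR b = 0 XOR 0 = 0
t7 = g OR t6 = 1 OR 0 = 1
t8 = t7 XOR t1 = 1 XOR 1 = 0
t9 = NOT t8 = NOT 0 = 1
t10 = t9 XOR t5 = 1 XOR 0 = 1
So t9 = 1 and t10 = 1.

a=1, b=0, c=1, d=1, e=1, f=0, g=1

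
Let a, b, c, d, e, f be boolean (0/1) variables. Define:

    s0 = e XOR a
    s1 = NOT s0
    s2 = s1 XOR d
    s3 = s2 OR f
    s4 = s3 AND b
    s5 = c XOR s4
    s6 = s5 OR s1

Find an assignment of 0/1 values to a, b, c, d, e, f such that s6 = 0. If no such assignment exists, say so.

s6 = s5 OR s1 must be 0, so both s5 = 0 and s1 = 0.
Check with a=1, b=1, c=1, d=1, e=0, f=0:
s0 = e XOR a = 0 XOR 1 = 1
s1 = NOT s0 = NOT 1 = 0
s2 = s1 XOR d = 0 XOR 1 = 1
s3 = s2 OR f = 1 OR 0 = 1
s4 = s3 AND b = 1 AND 1 = 1
s5 = c XOR s4 = 1 XOR 1 = 0
s6 = s5 OR s1 = 0 OR 0 = 0
So s6 = 0 as required.

a=1, b=1, c=1, d=1, e=0, f=0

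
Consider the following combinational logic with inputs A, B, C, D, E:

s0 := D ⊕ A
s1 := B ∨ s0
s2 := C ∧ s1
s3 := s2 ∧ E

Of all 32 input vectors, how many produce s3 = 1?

6

s3 = s2 ∧ E must be 1, so both s2 = 1 and E = 1.
Enumerating the 32 input combinations, 6 give s3 = 1 and 26 give s3 = 0.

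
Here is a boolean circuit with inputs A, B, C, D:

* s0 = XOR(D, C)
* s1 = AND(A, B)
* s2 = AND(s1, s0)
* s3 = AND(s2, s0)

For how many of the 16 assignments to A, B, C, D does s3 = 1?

s3 = AND(s2, s0) must be 1, so both s2 = 1 and s0 = 1.
s2 = AND(s1, s0) must be 1, so both s1 = 1 and s0 = 1.
s0 = XOR(D, C) must be 1, so D and C differ.
Satisfying assignments:
  A=1, B=1, C=0, D=1
  A=1, B=1, C=1, D=0

2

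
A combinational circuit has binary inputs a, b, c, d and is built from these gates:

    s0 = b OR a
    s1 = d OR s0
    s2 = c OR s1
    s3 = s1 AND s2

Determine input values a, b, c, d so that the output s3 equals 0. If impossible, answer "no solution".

Check with a=0 b=0 c=1 d=0:
s0 = b OR a = 0 OR 0 = 0
s1 = d OR s0 = 0 OR 0 = 0
s2 = c OR s1 = 1 OR 0 = 1
s3 = s1 AND s2 = 0 AND 1 = 0
So s3 = 0 as required.

a=0 b=0 c=1 d=0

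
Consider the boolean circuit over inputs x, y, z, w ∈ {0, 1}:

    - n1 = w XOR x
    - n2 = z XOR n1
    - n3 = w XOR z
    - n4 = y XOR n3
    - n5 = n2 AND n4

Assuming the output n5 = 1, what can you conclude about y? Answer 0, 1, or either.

either

Both values of y occur among assignments with n5 = 1:
  y=0: x=0, y=0, z=0, w=1
  y=1: x=1, y=1, z=0, w=0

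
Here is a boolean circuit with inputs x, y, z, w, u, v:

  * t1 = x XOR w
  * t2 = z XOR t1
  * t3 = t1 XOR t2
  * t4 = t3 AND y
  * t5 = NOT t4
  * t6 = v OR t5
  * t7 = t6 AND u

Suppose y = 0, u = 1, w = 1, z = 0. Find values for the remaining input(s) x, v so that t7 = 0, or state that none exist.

With y = 0, u = 1, w = 1, z = 0 fixed, none of the 4 settings of x, v give t7 = 0.
For example, with x=0, v=0:
t1 = x XOR w = 0 XOR 1 = 1
t2 = z XOR t1 = 0 XOR 1 = 1
t3 = t1 XOR t2 = 1 XOR 1 = 0
t4 = t3 AND y = 0 AND 0 = 0
t5 = NOT t4 = NOT 0 = 1
t6 = v OR t5 = 0 OR 1 = 1
t7 = t6 AND u = 1 AND 1 = 1
giving t7 = 1 ≠ 0.

no solution exists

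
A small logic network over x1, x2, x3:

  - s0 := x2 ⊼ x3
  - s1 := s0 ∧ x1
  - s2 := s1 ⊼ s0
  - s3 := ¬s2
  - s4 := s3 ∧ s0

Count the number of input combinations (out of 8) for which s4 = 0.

s4 = s3 ∧ s0 must be 0, so at least one of s3, s0 is 0.
Enumerating the 8 input combinations, 5 give s4 = 0 and 3 give s4 = 1.

5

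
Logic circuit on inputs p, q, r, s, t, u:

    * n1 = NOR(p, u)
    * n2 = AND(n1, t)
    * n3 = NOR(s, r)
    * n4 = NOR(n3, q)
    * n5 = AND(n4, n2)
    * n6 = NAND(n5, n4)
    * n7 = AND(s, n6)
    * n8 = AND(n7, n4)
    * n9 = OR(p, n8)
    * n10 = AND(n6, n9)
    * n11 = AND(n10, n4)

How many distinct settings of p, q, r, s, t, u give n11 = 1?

18

n11 = AND(n10, n4) must be 1, so both n10 = 1 and n4 = 1.
Enumerating the 64 input combinations, 18 give n11 = 1 and 46 give n11 = 0.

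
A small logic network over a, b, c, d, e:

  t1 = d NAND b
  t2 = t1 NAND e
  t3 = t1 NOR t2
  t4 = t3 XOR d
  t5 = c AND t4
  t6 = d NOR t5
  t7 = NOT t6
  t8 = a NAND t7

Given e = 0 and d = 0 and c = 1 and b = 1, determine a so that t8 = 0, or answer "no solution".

no solution exists

With e = 0 and d = 0 and c = 1 and b = 1 fixed, none of the 2 settings of a give t8 = 0.
For example, with a=0:
t1 = d NAND b = 0 NAND 1 = 1
t2 = t1 NAND e = 1 NAND 0 = 1
t3 = t1 NOR t2 = 1 NOR 1 = 0
t4 = t3 XOR d = 0 XOR 0 = 0
t5 = c AND t4 = 1 AND 0 = 0
t6 = d NOR t5 = 0 NOR 0 = 1
t7 = NOT t6 = NOT 1 = 0
t8 = a NAND t7 = 0 NAND 0 = 1
giving t8 = 1 ≠ 0.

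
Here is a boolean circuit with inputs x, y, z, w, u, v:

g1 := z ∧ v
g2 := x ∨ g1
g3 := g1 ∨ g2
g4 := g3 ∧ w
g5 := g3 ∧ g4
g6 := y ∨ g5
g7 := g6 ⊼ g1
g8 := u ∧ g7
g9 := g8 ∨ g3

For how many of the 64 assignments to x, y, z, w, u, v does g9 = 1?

52

g9 = g8 ∨ g3 must be 1, so at least one of g8, g3 is 1.
Enumerating the 64 input combinations, 52 give g9 = 1 and 12 give g9 = 0.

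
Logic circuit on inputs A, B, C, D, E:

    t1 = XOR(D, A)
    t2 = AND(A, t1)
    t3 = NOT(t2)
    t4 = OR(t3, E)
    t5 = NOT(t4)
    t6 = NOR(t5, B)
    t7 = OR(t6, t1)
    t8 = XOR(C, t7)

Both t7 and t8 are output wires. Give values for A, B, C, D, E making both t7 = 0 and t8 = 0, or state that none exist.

A=1, B=1, C=0, D=1, E=0

Check with A=1, B=1, C=0, D=1, E=0:
t1 = XOR(D, A) = XOR(1, 1) = 0
t2 = AND(A, t1) = AND(1, 0) = 0
t3 = NOT(t2) = NOT 0 = 1
t4 = OR(t3, E) = OR(1, 0) = 1
t5 = NOT(t4) = NOT 1 = 0
t6 = NOR(t5, B) = NOR(0, 1) = 0
t7 = OR(t6, t1) = OR(0, 0) = 0
t8 = XOR(C, t7) = XOR(0, 0) = 0
So t7 = 0 and t8 = 0.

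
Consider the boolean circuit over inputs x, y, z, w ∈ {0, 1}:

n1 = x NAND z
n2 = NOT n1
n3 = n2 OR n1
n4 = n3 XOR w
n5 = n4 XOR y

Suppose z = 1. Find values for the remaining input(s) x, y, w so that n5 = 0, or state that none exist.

n5 = n4 XOR y must be 0, so n4 and y are equal.
Check with z = 1 and x=0, y=1, w=0:
n1 = x NAND z = 0 NAND 1 = 1
n2 = NOT n1 = NOT 1 = 0
n3 = n2 OR n1 = 0 OR 1 = 1
n4 = n3 XOR w = 1 XOR 0 = 1
n5 = n4 XOR y = 1 XOR 1 = 0
So n5 = 0.

x=0, y=1, w=0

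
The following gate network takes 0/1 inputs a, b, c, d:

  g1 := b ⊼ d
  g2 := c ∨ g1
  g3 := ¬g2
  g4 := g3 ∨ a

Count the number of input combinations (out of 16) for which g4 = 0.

g4 = g3 ∨ a must be 0, so both g3 = 0 and a = 0.
Enumerating the 16 input combinations, 7 give g4 = 0 and 9 give g4 = 1.

7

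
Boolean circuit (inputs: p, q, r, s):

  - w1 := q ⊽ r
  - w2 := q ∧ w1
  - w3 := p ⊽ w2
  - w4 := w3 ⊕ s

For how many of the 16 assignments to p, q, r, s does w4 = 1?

8

w4 = w3 ⊕ s must be 1, so w3 and s differ.
Enumerating the 16 input combinations, 8 give w4 = 1 and 8 give w4 = 0.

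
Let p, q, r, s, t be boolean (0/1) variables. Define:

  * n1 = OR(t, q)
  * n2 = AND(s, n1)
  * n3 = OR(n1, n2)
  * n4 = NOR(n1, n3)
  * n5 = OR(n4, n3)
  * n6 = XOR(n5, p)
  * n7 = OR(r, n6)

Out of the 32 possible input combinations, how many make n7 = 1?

n7 = OR(r, n6) must be 1, so at least one of r, n6 is 1.
Enumerating the 32 input combinations, 24 give n7 = 1 and 8 give n7 = 0.

24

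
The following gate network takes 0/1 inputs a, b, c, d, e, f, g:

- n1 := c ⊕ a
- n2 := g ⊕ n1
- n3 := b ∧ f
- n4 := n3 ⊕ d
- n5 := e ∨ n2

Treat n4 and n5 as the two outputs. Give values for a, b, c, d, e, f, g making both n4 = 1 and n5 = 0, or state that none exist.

a=1, b=1, c=0, d=0, e=0, f=1, g=1

Check with a=1, b=1, c=0, d=0, e=0, f=1, g=1:
n1 = c ⊕ a = 0 ⊕ 1 = 1
n2 = g ⊕ n1 = 1 ⊕ 1 = 0
n3 = b ∧ f = 1 ∧ 1 = 1
n4 = n3 ⊕ d = 1 ⊕ 0 = 1
n5 = e ∨ n2 = 0 ∨ 0 = 0
So n4 = 1 and n5 = 0.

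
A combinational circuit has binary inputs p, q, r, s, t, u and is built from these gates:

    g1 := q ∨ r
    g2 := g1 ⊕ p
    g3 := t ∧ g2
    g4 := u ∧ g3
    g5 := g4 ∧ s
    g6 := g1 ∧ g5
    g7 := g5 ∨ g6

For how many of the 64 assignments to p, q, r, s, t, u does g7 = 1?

g7 = g5 ∨ g6 must be 1, so at least one of g5, g6 is 1.
Satisfying assignments:
  p=0, q=0, r=1, s=1, t=1, u=1
  p=0, q=1, r=0, s=1, t=1, u=1
  p=0, q=1, r=1, s=1, t=1, u=1
  p=1, q=0, r=0, s=1, t=1, u=1

4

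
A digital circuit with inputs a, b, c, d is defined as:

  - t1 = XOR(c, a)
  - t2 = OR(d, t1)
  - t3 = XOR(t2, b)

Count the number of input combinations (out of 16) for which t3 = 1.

8

t3 = XOR(t2, b) must be 1, so t2 and b differ.
Enumerating the 16 input combinations, 8 give t3 = 1 and 8 give t3 = 0.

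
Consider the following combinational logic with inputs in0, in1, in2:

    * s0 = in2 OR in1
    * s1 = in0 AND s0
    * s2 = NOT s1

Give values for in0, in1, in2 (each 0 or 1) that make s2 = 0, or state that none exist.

in0=1, in1=0, in2=1

s2 = NOT s1 must be 0, so s1 = 1.
Check with in0=1, in1=0, in2=1:
s0 = in2 OR in1 = 1 OR 0 = 1
s1 = in0 AND s0 = 1 AND 1 = 1
s2 = NOT s1 = NOT 1 = 0
So s2 = 0 as required.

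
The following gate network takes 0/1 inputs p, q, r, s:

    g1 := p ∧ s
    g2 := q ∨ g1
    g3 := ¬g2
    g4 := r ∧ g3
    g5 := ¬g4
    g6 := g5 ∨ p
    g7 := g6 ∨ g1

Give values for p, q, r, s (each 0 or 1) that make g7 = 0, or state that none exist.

p=0 q=0 r=1 s=1

g7 = g6 ∨ g1 must be 0, so both g6 = 0 and g1 = 0.
Check with p=0 q=0 r=1 s=1:
g1 = p ∧ s = 0 ∧ 1 = 0
g2 = q ∨ g1 = 0 ∨ 0 = 0
g3 = ¬g2 = ¬0 = 1
g4 = r ∧ g3 = 1 ∧ 1 = 1
g5 = ¬g4 = ¬1 = 0
g6 = g5 ∨ p = 0 ∨ 0 = 0
g7 = g6 ∨ g1 = 0 ∨ 0 = 0
So g7 = 0 as required.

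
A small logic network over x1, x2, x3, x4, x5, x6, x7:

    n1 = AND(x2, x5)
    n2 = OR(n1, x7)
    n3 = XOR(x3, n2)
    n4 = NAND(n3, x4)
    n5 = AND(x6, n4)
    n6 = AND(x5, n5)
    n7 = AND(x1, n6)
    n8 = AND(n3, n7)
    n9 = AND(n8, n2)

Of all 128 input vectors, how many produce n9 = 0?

n9 = AND(n8, n2) must be 0, so at least one of n8, n2 is 0.
Enumerating the 128 input combinations, 125 give n9 = 0 and 3 give n9 = 1.

125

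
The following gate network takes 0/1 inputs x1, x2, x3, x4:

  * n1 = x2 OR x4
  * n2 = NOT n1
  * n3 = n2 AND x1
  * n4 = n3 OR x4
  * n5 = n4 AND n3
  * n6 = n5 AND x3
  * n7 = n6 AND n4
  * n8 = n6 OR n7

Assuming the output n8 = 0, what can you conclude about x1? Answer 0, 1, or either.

Both values of x1 occur among assignments with n8 = 0:
  x1=0: x1=0, x2=0, x3=0, x4=0
  x1=1: x1=1, x2=0, x3=0, x4=0

either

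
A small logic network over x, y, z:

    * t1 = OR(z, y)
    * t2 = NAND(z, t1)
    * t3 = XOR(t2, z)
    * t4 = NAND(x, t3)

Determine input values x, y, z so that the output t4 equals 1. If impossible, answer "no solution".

t4 = NAND(x, t3) must be 1, so at least one of x, t3 is 0.
Check with x=0, y=1, z=1:
t1 = OR(z, y) = OR(1, 1) = 1
t2 = NAND(z, t1) = NAND(1, 1) = 0
t3 = XOR(t2, z) = XOR(0, 1) = 1
t4 = NAND(x, t3) = NAND(0, 1) = 1
So t4 = 1 as required.

x=0, y=1, z=1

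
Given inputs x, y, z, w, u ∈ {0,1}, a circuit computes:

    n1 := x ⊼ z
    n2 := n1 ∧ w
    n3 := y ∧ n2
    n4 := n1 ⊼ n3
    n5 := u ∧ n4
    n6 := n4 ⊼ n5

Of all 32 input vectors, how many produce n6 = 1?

n6 = n4 ⊼ n5 must be 1, so at least one of n4, n5 is 0.
Enumerating the 32 input combinations, 19 give n6 = 1 and 13 give n6 = 0.

19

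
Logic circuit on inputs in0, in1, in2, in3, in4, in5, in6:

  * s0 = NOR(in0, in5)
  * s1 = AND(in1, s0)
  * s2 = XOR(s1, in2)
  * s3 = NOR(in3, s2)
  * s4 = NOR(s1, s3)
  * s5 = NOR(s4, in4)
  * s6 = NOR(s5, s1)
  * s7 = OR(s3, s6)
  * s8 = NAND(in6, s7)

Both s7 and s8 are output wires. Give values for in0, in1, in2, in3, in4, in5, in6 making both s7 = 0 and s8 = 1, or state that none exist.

Check with in0=0, in1=1, in2=1, in3=1, in4=0, in5=0, in6=1:
s0 = NOR(in0, in5) = NOR(0, 0) = 1
s1 = AND(in1, s0) = AND(1, 1) = 1
s2 = XOR(s1, in2) = XOR(1, 1) = 0
s3 = NOR(in3, s2) = NOR(1, 0) = 0
s4 = NOR(s1, s3) = NOR(1, 0) = 0
s5 = NOR(s4, in4) = NOR(0, 0) = 1
s6 = NOR(s5, s1) = NOR(1, 1) = 0
s7 = OR(s3, s6) = OR(0, 0) = 0
s8 = NAND(in6, s7) = NAND(1, 0) = 1
So s7 = 0 and s8 = 1.

in0=0, in1=1, in2=1, in3=1, in4=0, in5=0, in6=1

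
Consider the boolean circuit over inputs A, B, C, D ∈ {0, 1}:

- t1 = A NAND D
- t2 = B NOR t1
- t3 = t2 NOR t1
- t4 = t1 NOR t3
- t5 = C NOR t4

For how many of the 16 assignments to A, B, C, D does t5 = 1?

7

t5 = C NOR t4 must be 1, so both C = 0 and t4 = 0.
Enumerating the 16 input combinations, 7 give t5 = 1 and 9 give t5 = 0.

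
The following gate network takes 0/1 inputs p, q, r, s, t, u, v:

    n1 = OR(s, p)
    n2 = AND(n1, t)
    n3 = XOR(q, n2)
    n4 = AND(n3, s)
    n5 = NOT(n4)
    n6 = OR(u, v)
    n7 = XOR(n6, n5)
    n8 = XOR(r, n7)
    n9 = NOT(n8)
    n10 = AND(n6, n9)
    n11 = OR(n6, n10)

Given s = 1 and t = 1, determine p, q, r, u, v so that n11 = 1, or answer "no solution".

n11 = OR(n6, n10) must be 1, so at least one of n6, n10 is 1.
Check with s = 1 and t = 1 and p=0, q=1, r=1, u=1, v=1:
n1 = OR(s, p) = OR(1, 0) = 1
n2 = AND(n1, t) = AND(1, 1) = 1
n3 = XOR(q, n2) = XOR(1, 1) = 0
n4 = AND(n3, s) = AND(0, 1) = 0
n5 = NOT(n4) = NOT 0 = 1
n6 = OR(u, v) = OR(1, 1) = 1
n7 = XOR(n6, n5) = XOR(1, 1) = 0
n8 = XOR(r, n7) = XOR(1, 0) = 1
n9 = NOT(n8) = NOT 1 = 0
n10 = AND(n6, n9) = AND(1, 0) = 0
n11 = OR(n6, n10) = OR(1, 0) = 1
So n11 = 1.

p=0 q=1 r=1 u=1 v=1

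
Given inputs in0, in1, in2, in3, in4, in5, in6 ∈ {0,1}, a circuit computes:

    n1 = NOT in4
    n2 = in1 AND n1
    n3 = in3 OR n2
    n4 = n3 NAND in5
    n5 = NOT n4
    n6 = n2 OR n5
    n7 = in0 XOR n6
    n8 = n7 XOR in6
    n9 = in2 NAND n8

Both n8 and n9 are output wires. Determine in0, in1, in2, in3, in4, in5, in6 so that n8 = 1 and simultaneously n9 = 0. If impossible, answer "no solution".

Check with in0=1, in1=1, in2=1, in3=1, in4=1, in5=0, in6=0:
n1 = NOT in4 = NOT 1 = 0
n2 = in1 AND n1 = 1 AND 0 = 0
n3 = in3 OR n2 = 1 OR 0 = 1
n4 = n3 NAND in5 = 1 NAND 0 = 1
n5 = NOT n4 = NOT 1 = 0
n6 = n2 OR n5 = 0 OR 0 = 0
n7 = in0 XOR n6 = 1 XOR 0 = 1
n8 = n7 XOR in6 = 1 XOR 0 = 1
n9 = in2 NAND n8 = 1 NAND 1 = 0
So n8 = 1 and n9 = 0.

in0=1, in1=1, in2=1, in3=1, in4=1, in5=0, in6=0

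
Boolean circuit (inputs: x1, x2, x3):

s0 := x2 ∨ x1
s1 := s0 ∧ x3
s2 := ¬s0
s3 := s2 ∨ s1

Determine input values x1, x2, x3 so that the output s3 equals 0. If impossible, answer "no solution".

s3 = s2 ∨ s1 must be 0, so both s2 = 0 and s1 = 0.
s2 = ¬s0 must be 0, so s0 = 1.
Check with x1=1, x2=1, x3=0:
s0 = x2 ∨ x1 = 1 ∨ 1 = 1
s1 = s0 ∧ x3 = 1 ∧ 0 = 0
s2 = ¬s0 = ¬1 = 0
s3 = s2 ∨ s1 = 0 ∨ 0 = 0
So s3 = 0 as required.

x1=1, x2=1, x3=0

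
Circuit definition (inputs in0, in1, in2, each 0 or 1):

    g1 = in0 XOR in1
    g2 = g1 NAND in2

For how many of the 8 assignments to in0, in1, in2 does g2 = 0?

g2 = g1 NAND in2 must be 0, so both g1 = 1 and in2 = 1.
g1 = in0 XOR in1 must be 1, so in0 and in1 differ.
Satisfying assignments:
  in0=0, in1=1, in2=1
  in0=1, in1=0, in2=1

2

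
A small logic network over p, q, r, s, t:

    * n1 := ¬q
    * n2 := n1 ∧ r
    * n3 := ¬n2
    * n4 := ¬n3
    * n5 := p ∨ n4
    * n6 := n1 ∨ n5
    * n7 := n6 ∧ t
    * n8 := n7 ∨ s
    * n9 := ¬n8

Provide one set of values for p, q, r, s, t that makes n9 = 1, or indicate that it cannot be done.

Check with p=0 q=0 r=1 s=0 t=0:
n1 = ¬q = ¬0 = 1
n2 = n1 ∧ r = 1 ∧ 1 = 1
n3 = ¬n2 = ¬1 = 0
n4 = ¬n3 = ¬0 = 1
n5 = p ∨ n4 = 0 ∨ 1 = 1
n6 = n1 ∨ n5 = 1 ∨ 1 = 1
n7 = n6 ∧ t = 1 ∧ 0 = 0
n8 = n7 ∨ s = 0 ∨ 0 = 0
n9 = ¬n8 = ¬0 = 1
So n9 = 1 as required.

p=0 q=0 r=1 s=0 t=0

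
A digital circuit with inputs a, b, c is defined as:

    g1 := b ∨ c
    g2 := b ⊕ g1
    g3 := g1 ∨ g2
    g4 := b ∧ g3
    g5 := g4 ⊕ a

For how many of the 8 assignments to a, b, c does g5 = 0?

g5 = g4 ⊕ a must be 0, so g4 and a are equal.
Satisfying assignments:
  a=0, b=0, c=0
  a=0, b=0, c=1
  a=1, b=1, c=0
  a=1, b=1, c=1

4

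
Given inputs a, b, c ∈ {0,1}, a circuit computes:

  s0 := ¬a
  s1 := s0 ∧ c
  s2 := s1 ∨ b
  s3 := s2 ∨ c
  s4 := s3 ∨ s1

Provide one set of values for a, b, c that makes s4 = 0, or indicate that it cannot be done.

Check with a=1 b=0 c=0:
s0 = ¬a = ¬1 = 0
s1 = s0 ∧ c = 0 ∧ 0 = 0
s2 = s1 ∨ b = 0 ∨ 0 = 0
s3 = s2 ∨ c = 0 ∨ 0 = 0
s4 = s3 ∨ s1 = 0 ∨ 0 = 0
So s4 = 0 as required.

a=1 b=0 c=0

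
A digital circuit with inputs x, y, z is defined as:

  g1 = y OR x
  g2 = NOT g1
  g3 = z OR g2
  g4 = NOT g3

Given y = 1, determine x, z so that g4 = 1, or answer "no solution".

x=1 z=0

Check with y = 1 and x=1, z=0:
g1 = y OR x = 1 OR 1 = 1
g2 = NOT g1 = NOT 1 = 0
g3 = z OR g2 = 0 OR 0 = 0
g4 = NOT g3 = NOT 0 = 1
So g4 = 1.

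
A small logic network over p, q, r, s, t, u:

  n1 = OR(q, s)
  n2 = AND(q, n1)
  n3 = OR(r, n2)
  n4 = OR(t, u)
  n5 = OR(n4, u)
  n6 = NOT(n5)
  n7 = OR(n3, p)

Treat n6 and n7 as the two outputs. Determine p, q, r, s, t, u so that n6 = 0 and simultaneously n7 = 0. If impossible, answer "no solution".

Check with p=0, q=0, r=0, s=1, t=1, u=1:
n1 = OR(q, s) = OR(0, 1) = 1
n2 = AND(q, n1) = AND(0, 1) = 0
n3 = OR(r, n2) = OR(0, 0) = 0
n4 = OR(t, u) = OR(1, 1) = 1
n5 = OR(n4, u) = OR(1, 1) = 1
n6 = NOT(n5) = NOT 1 = 0
n7 = OR(n3, p) = OR(0, 0) = 0
So n6 = 0 and n7 = 0.

p=0, q=0, r=0, s=1, t=1, u=1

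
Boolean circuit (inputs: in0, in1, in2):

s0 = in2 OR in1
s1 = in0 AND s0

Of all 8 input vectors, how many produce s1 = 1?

3

s1 = in0 AND s0 must be 1, so both in0 = 1 and s0 = 1.
s0 = in2 OR in1 must be 1, so at least one of in2, in1 is 1.
Satisfying assignments:
  in0=1, in1=0, in2=1
  in0=1, in1=1, in2=0
  in0=1, in1=1, in2=1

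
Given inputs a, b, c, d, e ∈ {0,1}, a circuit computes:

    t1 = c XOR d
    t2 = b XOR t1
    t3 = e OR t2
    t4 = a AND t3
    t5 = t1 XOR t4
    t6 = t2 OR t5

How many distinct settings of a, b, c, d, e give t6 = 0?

t6 = t2 OR t5 must be 0, so both t2 = 0 and t5 = 0.
t2 = b XOR t1 must be 0, so b and t1 are equal.
Enumerating the 32 input combinations, 8 give t6 = 0 and 24 give t6 = 1.

8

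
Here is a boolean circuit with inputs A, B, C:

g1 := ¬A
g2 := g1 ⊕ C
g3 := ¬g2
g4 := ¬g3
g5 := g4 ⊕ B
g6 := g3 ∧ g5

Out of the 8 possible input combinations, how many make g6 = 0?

6

g6 = g3 ∧ g5 must be 0, so at least one of g3, g5 is 0.
Satisfying assignments:
  A=0, B=0, C=0
  A=0, B=0, C=1
  A=0, B=1, C=0
  A=1, B=0, C=0
  A=1, B=0, C=1
  A=1, B=1, C=1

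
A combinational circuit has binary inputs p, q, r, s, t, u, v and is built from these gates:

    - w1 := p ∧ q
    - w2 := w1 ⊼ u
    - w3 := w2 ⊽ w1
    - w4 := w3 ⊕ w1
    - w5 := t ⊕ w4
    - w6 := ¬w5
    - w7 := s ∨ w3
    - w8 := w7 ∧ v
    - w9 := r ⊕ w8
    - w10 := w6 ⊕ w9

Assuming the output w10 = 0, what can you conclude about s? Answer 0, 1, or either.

Both values of s occur among assignments with w10 = 0:
  s=0: p=0, q=0, r=0, s=0, t=1, u=0, v=0
  s=1: p=0, q=0, r=0, s=1, t=0, u=0, v=1

either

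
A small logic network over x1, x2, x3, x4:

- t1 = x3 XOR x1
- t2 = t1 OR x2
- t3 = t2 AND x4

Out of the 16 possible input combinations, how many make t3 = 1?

6

t3 = t2 AND x4 must be 1, so both t2 = 1 and x4 = 1.
t2 = t1 OR x2 must be 1, so at least one of t1, x2 is 1.
Enumerating the 16 input combinations, 6 give t3 = 1 and 10 give t3 = 0.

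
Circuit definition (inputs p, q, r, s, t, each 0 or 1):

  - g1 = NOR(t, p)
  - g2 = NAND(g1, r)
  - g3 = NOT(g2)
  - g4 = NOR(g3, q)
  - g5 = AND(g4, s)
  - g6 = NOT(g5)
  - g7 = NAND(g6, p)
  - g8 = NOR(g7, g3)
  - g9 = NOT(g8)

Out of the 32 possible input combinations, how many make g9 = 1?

20

g9 = NOT(g8) must be 1, so g8 = 0.
g8 = NOR(g7, g3) must be 0, so at least one of g7, g3 is 1.
Enumerating the 32 input combinations, 20 give g9 = 1 and 12 give g9 = 0.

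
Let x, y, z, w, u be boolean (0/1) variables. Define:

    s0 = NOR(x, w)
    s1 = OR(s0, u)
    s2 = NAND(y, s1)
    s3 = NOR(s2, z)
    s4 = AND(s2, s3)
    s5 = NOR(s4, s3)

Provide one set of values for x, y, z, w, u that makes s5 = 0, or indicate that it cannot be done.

s5 = NOR(s4, s3) must be 0, so at least one of s4, s3 is 1.
Check with x=0, y=1, z=0, w=0, u=0:
s0 = NOR(x, w) = NOR(0, 0) = 1
s1 = OR(s0, u) = OR(1, 0) = 1
s2 = NAND(y, s1) = NAND(1, 1) = 0
s3 = NOR(s2, z) = NOR(0, 0) = 1
s4 = AND(s2, s3) = AND(0, 1) = 0
s5 = NOR(s4, s3) = NOR(0, 1) = 0
So s5 = 0 as required.

x=0, y=1, z=0, w=0, u=0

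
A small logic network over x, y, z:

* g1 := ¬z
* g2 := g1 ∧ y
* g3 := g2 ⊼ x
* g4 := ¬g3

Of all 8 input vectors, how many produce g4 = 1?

g4 = ¬g3 must be 1, so g3 = 0.
Enumerating the 8 input combinations, 1 give g4 = 1 and 7 give g4 = 0.

1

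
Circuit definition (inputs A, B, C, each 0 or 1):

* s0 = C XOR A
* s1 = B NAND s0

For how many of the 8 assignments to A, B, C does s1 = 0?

s1 = B NAND s0 must be 0, so both B = 1 and s0 = 1.
s0 = C XOR A must be 1, so C and A differ.
Satisfying assignments:
  A=0, B=1, C=1
  A=1, B=1, C=0

2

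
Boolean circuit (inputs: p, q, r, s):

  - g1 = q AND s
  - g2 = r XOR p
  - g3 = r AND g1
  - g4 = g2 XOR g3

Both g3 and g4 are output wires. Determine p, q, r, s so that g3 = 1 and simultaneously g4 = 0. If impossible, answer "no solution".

p=0 q=1 r=1 s=1

Check with p=0 q=1 r=1 s=1:
g1 = q AND s = 1 AND 1 = 1
g2 = r XOR p = 1 XOR 0 = 1
g3 = r AND g1 = 1 AND 1 = 1
g4 = g2 XOR g3 = 1 XOR 1 = 0
So g3 = 1 and g4 = 0.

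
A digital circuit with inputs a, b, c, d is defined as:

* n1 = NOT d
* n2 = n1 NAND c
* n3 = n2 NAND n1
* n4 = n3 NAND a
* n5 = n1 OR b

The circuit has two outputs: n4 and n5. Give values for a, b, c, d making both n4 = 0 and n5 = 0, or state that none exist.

a=1, b=0, c=1, d=1

Check with a=1, b=0, c=1, d=1:
n1 = NOT d = NOT 1 = 0
n2 = n1 NAND c = 0 NAND 1 = 1
n3 = n2 NAND n1 = 1 NAND 0 = 1
n4 = n3 NAND a = 1 NAND 1 = 0
n5 = n1 OR b = 0 OR 0 = 0
So n4 = 0 and n5 = 0.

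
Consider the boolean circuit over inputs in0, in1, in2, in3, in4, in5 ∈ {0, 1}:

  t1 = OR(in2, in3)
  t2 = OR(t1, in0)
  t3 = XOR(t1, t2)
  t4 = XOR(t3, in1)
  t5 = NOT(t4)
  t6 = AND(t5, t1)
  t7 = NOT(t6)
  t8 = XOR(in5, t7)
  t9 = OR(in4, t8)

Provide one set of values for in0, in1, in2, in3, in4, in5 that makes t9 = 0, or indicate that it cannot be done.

in0=1, in1=0, in2=0, in3=1, in4=0, in5=0

t9 = OR(in4, t8) must be 0, so both in4 = 0 and t8 = 0.
t8 = XOR(in5, t7) must be 0, so in5 and t7 are equal.
Check with in0=1, in1=0, in2=0, in3=1, in4=0, in5=0:
t1 = OR(in2, in3) = OR(0, 1) = 1
t2 = OR(t1, in0) = OR(1, 1) = 1
t3 = XOR(t1, t2) = XOR(1, 1) = 0
t4 = XOR(t3, in1) = XOR(0, 0) = 0
t5 = NOT(t4) = NOT 0 = 1
t6 = AND(t5, t1) = AND(1, 1) = 1
t7 = NOT(t6) = NOT 1 = 0
t8 = XOR(in5, t7) = XOR(0, 0) = 0
t9 = OR(in4, t8) = OR(0, 0) = 0
So t9 = 0 as required.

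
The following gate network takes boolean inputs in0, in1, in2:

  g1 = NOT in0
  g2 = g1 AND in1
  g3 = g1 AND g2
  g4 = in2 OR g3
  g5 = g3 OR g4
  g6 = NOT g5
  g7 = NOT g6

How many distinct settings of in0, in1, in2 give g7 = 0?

g7 = NOT g6 must be 0, so g6 = 1.
Satisfying assignments:
  in0=0, in1=0, in2=0
  in0=1, in1=0, in2=0
  in0=1, in1=1, in2=0

3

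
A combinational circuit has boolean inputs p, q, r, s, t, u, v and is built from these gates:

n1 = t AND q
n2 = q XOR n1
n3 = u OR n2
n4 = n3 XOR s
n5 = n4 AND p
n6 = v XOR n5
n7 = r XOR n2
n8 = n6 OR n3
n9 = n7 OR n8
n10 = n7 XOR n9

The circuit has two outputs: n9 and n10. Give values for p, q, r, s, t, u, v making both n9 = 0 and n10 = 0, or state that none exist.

Check with p=0, q=0, r=0, s=0, t=1, u=0, v=0:
n1 = t AND q = 1 AND 0 = 0
n2 = q XOR n1 = 0 XOR 0 = 0
n3 = u OR n2 = 0 OR 0 = 0
n4 = n3 XOR s = 0 XOR 0 = 0
n5 = n4 AND p = 0 AND 0 = 0
n6 = v XOR n5 = 0 XOR 0 = 0
n7 = r XOR n2 = 0 XOR 0 = 0
n8 = n6 OR n3 = 0 OR 0 = 0
n9 = n7 OR n8 = 0 OR 0 = 0
n10 = n7 XOR n9 = 0 XOR 0 = 0
So n9 = 0 and n10 = 0.

p=0, q=0, r=0, s=0, t=1, u=0, v=0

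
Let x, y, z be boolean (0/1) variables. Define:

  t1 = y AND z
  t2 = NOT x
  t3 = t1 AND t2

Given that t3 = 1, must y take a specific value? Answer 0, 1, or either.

1

t3 = t1 AND t2 must be 1, so both t1 = 1 and t2 = 1.
t1 = y AND z must be 1, so both y = 1 and z = 1.
Every assignment with t3 = 1 has y = 1; there are 1 such assignment(s).
  x=0, y=1, z=1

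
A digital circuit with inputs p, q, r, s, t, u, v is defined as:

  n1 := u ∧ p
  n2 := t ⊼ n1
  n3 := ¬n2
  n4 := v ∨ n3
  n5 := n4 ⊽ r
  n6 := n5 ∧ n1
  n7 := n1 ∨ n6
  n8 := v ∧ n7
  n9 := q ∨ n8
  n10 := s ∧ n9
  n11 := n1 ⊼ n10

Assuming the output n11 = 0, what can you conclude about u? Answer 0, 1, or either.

1

n11 = n1 ⊼ n10 must be 0, so both n1 = 1 and n10 = 1.
Every assignment with n11 = 0 has u = 1; there are 12 such assignment(s).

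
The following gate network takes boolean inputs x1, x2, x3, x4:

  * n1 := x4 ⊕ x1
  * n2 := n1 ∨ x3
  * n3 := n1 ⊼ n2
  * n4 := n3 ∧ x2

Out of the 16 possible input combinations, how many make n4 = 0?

12

n4 = n3 ∧ x2 must be 0, so at least one of n3, x2 is 0.
Enumerating the 16 input combinations, 12 give n4 = 0 and 4 give n4 = 1.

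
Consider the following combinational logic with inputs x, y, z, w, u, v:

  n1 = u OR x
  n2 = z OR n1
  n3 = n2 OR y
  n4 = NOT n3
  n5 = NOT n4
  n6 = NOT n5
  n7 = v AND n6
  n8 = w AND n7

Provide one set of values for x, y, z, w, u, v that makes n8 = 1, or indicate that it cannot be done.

n8 = w AND n7 must be 1, so both w = 1 and n7 = 1.
Check with x=0, y=0, z=0, w=1, u=0, v=1:
n1 = u OR x = 0 OR 0 = 0
n2 = z OR n1 = 0 OR 0 = 0
n3 = n2 OR y = 0 OR 0 = 0
n4 = NOT n3 = NOT 0 = 1
n5 = NOT n4 = NOT 1 = 0
n6 = NOT n5 = NOT 0 = 1
n7 = v AND n6 = 1 AND 1 = 1
n8 = w AND n7 = 1 AND 1 = 1
So n8 = 1 as required.

x=0, y=0, z=0, w=1, u=0, v=1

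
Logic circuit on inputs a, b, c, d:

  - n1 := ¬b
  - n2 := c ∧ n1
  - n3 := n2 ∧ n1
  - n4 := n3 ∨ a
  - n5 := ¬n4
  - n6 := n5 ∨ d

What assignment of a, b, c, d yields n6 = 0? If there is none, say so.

Check with a=1, b=1, c=1, d=0:
n1 = ¬b = ¬1 = 0
n2 = c ∧ n1 = 1 ∧ 0 = 0
n3 = n2 ∧ n1 = 0 ∧ 0 = 0
n4 = n3 ∨ a = 0 ∨ 1 = 1
n5 = ¬n4 = ¬1 = 0
n6 = n5 ∨ d = 0 ∨ 0 = 0
So n6 = 0 as required.

a=1, b=1, c=1, d=0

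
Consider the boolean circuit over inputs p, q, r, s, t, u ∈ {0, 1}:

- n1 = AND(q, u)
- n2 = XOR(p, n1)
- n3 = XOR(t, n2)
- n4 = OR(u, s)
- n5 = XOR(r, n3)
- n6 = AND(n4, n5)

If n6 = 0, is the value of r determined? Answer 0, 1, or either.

Both values of r occur among assignments with n6 = 0:
  r=0: p=0, q=0, r=0, s=0, t=0, u=0
  r=1: p=0, q=0, r=1, s=0, t=0, u=0

either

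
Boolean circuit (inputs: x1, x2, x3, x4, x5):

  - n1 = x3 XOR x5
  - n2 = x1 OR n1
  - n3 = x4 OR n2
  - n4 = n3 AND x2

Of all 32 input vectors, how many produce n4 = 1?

n4 = n3 AND x2 must be 1, so both n3 = 1 and x2 = 1.
n3 = x4 OR n2 must be 1, so at least one of x4, n2 is 1.
Enumerating the 32 input combinations, 14 give n4 = 1 and 18 give n4 = 0.

14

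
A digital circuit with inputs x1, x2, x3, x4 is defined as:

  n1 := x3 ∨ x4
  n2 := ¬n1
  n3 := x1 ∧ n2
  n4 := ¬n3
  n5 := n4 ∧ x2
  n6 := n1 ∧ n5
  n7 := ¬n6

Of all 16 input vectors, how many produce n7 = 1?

10

n7 = ¬n6 must be 1, so n6 = 0.
Enumerating the 16 input combinations, 10 give n7 = 1 and 6 give n7 = 0.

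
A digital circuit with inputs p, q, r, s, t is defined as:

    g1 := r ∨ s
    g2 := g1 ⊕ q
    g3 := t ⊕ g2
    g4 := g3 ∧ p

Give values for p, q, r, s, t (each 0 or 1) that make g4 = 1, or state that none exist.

p=1 q=0 r=1 s=1 t=0

Check with p=1 q=0 r=1 s=1 t=0:
g1 = r ∨ s = 1 ∨ 1 = 1
g2 = g1 ⊕ q = 1 ⊕ 0 = 1
g3 = t ⊕ g2 = 0 ⊕ 1 = 1
g4 = g3 ∧ p = 1 ∧ 1 = 1
So g4 = 1 as required.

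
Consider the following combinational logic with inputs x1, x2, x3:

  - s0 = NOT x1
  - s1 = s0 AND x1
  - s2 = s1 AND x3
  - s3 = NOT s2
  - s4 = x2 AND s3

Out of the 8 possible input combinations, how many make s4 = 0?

s4 = x2 AND s3 must be 0, so at least one of x2, s3 is 0.
Satisfying assignments:
  x1=0, x2=0, x3=0
  x1=0, x2=0, x3=1
  x1=1, x2=0, x3=0
  x1=1, x2=0, x3=1

4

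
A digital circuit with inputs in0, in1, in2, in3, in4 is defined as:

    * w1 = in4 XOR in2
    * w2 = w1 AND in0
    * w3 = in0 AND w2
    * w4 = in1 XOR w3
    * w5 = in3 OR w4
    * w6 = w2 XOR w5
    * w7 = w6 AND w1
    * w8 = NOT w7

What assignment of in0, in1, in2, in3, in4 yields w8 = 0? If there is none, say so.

in0=0, in1=1, in2=0, in3=0, in4=1

w8 = NOT w7 must be 0, so w7 = 1.
w7 = w6 AND w1 must be 1, so both w6 = 1 and w1 = 1.
Check with in0=0, in1=1, in2=0, in3=0, in4=1:
w1 = in4 XOR in2 = 1 XOR 0 = 1
w2 = w1 AND in0 = 1 AND 0 = 0
w3 = in0 AND w2 = 0 AND 0 = 0
w4 = in1 XOR w3 = 1 XOR 0 = 1
w5 = in3 OR w4 = 0 OR 1 = 1
w6 = w2 XOR w5 = 0 XOR 1 = 1
w7 = w6 AND w1 = 1 AND 1 = 1
w8 = NOT w7 = NOT 1 = 0
So w8 = 0 as required.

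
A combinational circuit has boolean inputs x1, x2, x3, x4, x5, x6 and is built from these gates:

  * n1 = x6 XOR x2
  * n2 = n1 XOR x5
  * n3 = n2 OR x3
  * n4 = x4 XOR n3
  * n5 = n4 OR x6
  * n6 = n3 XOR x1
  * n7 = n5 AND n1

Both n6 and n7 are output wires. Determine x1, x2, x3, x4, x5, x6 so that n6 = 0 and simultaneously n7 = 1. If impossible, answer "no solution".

Check with x1=1, x2=0, x3=0, x4=0, x5=0, x6=1:
n1 = x6 XOR x2 = 1 XOR 0 = 1
n2 = n1 XOR x5 = 1 XOR 0 = 1
n3 = n2 OR x3 = 1 OR 0 = 1
n4 = x4 XOR n3 = 0 XOR 1 = 1
n5 = n4 OR x6 = 1 OR 1 = 1
n6 = n3 XOR x1 = 1 XOR 1 = 0
n7 = n5 AND n1 = 1 AND 1 = 1
So n6 = 0 and n7 = 1.

x1=1, x2=0, x3=0, x4=0, x5=0, x6=1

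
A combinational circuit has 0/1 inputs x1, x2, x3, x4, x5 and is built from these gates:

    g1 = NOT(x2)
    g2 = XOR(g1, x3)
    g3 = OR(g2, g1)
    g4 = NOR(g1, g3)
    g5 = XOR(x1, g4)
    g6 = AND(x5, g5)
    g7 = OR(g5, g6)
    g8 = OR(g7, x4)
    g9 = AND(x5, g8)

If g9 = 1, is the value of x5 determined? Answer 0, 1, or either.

g9 = AND(x5, g8) must be 1, so both x5 = 1 and g8 = 1.
g8 = OR(g7, x4) must be 1, so at least one of g7, x4 is 1.
Every assignment with g9 = 1 has x5 = 1; there are 12 such assignment(s).

1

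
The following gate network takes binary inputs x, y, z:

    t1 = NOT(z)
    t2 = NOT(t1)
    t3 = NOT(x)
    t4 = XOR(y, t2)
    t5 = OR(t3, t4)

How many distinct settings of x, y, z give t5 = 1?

t5 = OR(t3, t4) must be 1, so at least one of t3, t4 is 1.
Satisfying assignments:
  x=0, y=0, z=0
  x=0, y=0, z=1
  x=0, y=1, z=0
  x=0, y=1, z=1
  x=1, y=0, z=1
  x=1, y=1, z=0

6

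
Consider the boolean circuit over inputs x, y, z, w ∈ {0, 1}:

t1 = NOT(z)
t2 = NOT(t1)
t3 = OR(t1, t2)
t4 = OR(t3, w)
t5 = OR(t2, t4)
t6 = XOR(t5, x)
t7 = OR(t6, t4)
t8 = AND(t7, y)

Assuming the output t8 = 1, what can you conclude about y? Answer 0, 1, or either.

t8 = AND(t7, y) must be 1, so both t7 = 1 and y = 1.
t7 = OR(t6, t4) must be 1, so at least one of t6, t4 is 1.
Every assignment with t8 = 1 has y = 1; there are 8 such assignment(s).

1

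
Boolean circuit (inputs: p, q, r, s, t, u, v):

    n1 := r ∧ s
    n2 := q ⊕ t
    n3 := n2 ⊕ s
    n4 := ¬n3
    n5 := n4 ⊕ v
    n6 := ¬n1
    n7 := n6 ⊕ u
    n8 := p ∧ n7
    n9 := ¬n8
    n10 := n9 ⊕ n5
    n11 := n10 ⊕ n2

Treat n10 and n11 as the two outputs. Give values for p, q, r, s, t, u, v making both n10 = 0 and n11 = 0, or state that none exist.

Check with p=1 q=0 r=1 s=1 t=0 u=1 v=0:
n1 = r ∧ s = 1 ∧ 1 = 1
n2 = q ⊕ t = 0 ⊕ 0 = 0
n3 = n2 ⊕ s = 0 ⊕ 1 = 1
n4 = ¬n3 = ¬1 = 0
n5 = n4 ⊕ v = 0 ⊕ 0 = 0
n6 = ¬n1 = ¬1 = 0
n7 = n6 ⊕ u = 0 ⊕ 1 = 1
n8 = p ∧ n7 = 1 ∧ 1 = 1
n9 = ¬n8 = ¬1 = 0
n10 = n9 ⊕ n5 = 0 ⊕ 0 = 0
n11 = n10 ⊕ n2 = 0 ⊕ 0 = 0
So n10 = 0 and n11 = 0.

p=1 q=0 r=1 s=1 t=0 u=1 v=0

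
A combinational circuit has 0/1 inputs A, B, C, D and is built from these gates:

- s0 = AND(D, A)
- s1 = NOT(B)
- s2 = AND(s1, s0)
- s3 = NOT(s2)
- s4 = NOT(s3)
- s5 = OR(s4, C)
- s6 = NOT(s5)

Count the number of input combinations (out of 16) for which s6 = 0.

9

s6 = NOT(s5) must be 0, so s5 = 1.
s5 = OR(s4, C) must be 1, so at least one of s4, C is 1.
Enumerating the 16 input combinations, 9 give s6 = 0 and 7 give s6 = 1.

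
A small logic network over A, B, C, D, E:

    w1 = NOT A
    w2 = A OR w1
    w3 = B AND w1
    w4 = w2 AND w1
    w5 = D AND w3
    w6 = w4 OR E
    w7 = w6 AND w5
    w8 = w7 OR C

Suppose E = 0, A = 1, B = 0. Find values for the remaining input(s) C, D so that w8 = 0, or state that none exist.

Check with E = 0, A = 1, B = 0 and C=0, D=0:
w1 = NOT A = NOT 1 = 0
w2 = A OR w1 = 1 OR 0 = 1
w3 = B AND w1 = 0 AND 0 = 0
w4 = w2 AND w1 = 1 AND 0 = 0
w5 = D AND w3 = 0 AND 0 = 0
w6 = w4 OR E = 0 OR 0 = 0
w7 = w6 AND w5 = 0 AND 0 = 0
w8 = w7 OR C = 0 OR 0 = 0
So w8 = 0.

C=0 D=0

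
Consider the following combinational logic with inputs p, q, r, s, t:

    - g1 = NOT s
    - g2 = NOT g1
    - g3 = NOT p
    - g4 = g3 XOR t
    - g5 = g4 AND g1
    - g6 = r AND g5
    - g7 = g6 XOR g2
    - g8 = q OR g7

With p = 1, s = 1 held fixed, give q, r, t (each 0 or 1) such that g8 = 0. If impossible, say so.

With p = 1, s = 1 fixed, none of the 8 settings of q, r, t give g8 = 0.
For example, with q=0, r=0, t=1:
g1 = NOT s = NOT 1 = 0
g2 = NOT g1 = NOT 0 = 1
g3 = NOT p = NOT 1 = 0
g4 = g3 XOR t = 0 XOR 1 = 1
g5 = g4 AND g1 = 1 AND 0 = 0
g6 = r AND g5 = 0 AND 0 = 0
g7 = g6 XOR g2 = 0 XOR 1 = 1
g8 = q OR g7 = 0 OR 1 = 1
giving g8 = 1 ≠ 0.

no solution exists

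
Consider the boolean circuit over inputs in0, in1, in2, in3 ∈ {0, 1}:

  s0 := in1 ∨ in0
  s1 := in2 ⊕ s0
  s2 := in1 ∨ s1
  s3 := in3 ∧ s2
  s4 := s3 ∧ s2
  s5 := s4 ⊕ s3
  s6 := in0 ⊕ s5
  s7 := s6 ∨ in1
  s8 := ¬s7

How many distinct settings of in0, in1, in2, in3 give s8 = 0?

s8 = ¬s7 must be 0, so s7 = 1.
Enumerating the 16 input combinations, 12 give s8 = 0 and 4 give s8 = 1.

12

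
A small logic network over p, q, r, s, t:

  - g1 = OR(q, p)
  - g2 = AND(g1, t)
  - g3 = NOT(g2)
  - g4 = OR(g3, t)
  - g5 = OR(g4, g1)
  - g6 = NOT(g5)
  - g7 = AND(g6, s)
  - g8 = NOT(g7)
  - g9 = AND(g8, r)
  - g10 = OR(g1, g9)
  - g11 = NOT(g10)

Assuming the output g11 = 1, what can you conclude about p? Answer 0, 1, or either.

g11 = NOT(g10) must be 1, so g10 = 0.
Every assignment with g11 = 1 has p = 0; there are 4 such assignment(s).
  p=0, q=0, r=0, s=0, t=0
  p=0, q=0, r=0, s=0, t=1
  p=0, q=0, r=0, s=1, t=0
  p=0, q=0, r=0, s=1, t=1

0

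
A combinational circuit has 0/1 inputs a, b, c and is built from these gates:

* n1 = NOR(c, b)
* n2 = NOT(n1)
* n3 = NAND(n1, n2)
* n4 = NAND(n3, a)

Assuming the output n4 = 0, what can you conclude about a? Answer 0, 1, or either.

n4 = NAND(n3, a) must be 0, so both n3 = 1 and a = 1.
Every assignment with n4 = 0 has a = 1; there are 4 such assignment(s).
  a=1, b=0, c=0
  a=1, b=0, c=1
  a=1, b=1, c=0
  a=1, b=1, c=1

1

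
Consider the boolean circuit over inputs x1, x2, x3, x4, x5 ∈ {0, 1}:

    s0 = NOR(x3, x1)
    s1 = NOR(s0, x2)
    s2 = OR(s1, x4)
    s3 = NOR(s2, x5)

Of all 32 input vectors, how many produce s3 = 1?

5

s3 = NOR(s2, x5) must be 1, so both s2 = 0 and x5 = 0.
Satisfying assignments:
  x1=0, x2=0, x3=0, x4=0, x5=0
  x1=0, x2=1, x3=0, x4=0, x5=0
  x1=0, x2=1, x3=1, x4=0, x5=0
  x1=1, x2=1, x3=0, x4=0, x5=0
  x1=1, x2=1, x3=1, x4=0, x5=0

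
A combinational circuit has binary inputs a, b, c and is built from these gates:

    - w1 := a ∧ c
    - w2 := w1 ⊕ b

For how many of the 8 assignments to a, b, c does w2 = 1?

4

w2 = w1 ⊕ b must be 1, so w1 and b differ.
Satisfying assignments:
  a=0, b=1, c=0
  a=0, b=1, c=1
  a=1, b=0, c=1
  a=1, b=1, c=0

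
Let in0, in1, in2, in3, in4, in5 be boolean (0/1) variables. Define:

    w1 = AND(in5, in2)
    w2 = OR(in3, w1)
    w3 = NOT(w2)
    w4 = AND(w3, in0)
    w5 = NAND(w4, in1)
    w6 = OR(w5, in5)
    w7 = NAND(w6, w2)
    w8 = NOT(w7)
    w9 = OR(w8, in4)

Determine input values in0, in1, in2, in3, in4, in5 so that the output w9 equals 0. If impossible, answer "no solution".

in0=0, in1=1, in2=0, in3=0, in4=0, in5=1

w9 = OR(w8, in4) must be 0, so both w8 = 0 and in4 = 0.
w8 = NOT(w7) must be 0, so w7 = 1.
Check with in0=0, in1=1, in2=0, in3=0, in4=0, in5=1:
w1 = AND(in5, in2) = AND(1, 0) = 0
w2 = OR(in3, w1) = OR(0, 0) = 0
w3 = NOT(w2) = NOT 0 = 1
w4 = AND(w3, in0) = AND(1, 0) = 0
w5 = NAND(w4, in1) = NAND(0, 1) = 1
w6 = OR(w5, in5) = OR(1, 1) = 1
w7 = NAND(w6, w2) = NAND(1, 0) = 1
w8 = NOT(w7) = NOT 1 = 0
w9 = OR(w8, in4) = OR(0, 0) = 0
So w9 = 0 as required.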